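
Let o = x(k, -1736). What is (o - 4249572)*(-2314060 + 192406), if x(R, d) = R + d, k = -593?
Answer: 9021062764254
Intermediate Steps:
o = -2329 (o = -593 - 1736 = -2329)
(o - 4249572)*(-2314060 + 192406) = (-2329 - 4249572)*(-2314060 + 192406) = -4251901*(-2121654) = 9021062764254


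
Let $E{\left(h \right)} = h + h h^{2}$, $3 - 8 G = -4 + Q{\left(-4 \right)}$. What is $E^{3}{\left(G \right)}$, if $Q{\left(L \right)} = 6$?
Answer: $\frac{274625}{134217728} \approx 0.0020461$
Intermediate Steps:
$G = \frac{1}{8}$ ($G = \frac{3}{8} - \frac{-4 + 6}{8} = \frac{3}{8} - \frac{1}{4} = \frac{1}{8} \approx 0.125$)
$E{\left(h \right)} = h + h^{3}$
$E^{3}{\left(G \right)} = \left(\frac{1}{8} + \left(\frac{1}{8}\right)^{3}\right)^{3} = \left(\frac{1}{8} + \frac{1}{512}\right)^{3} = \left(\frac{65}{512}\right)^{3} = \frac{274625}{134217728}$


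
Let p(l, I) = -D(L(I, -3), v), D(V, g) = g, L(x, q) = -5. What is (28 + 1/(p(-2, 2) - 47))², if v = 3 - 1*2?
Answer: 1803649/2304 ≈ 782.83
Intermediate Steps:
v = 1 (v = 3 - 2 = 1)
p(l, I) = -1 (p(l, I) = -1*1 = -1)
(28 + 1/(p(-2, 2) - 47))² = (28 + 1/(-1 - 47))² = (28 + 1/(-48))² = (28 - 1/48)² = (1343/48)² = 1803649/2304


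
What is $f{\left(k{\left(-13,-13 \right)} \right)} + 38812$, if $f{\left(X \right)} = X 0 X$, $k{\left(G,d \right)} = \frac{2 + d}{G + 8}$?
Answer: $38812$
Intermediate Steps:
$k{\left(G,d \right)} = \frac{2 + d}{8 + G}$
$f{\left(X \right)} = 0$ ($f{\left(X \right)} = 0 X = 0$)
$f{\left(k{\left(-13,-13 \right)} \right)} + 38812 = 0 + 38812 = 38812$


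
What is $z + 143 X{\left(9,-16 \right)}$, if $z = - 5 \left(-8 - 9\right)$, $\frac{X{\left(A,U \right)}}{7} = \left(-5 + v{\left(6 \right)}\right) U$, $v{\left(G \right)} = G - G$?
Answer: $80165$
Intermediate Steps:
$v{\left(G \right)} = 0$
$X{\left(A,U \right)} = - 35 U$ ($X{\left(A,U \right)} = 7 \left(-5 + 0\right) U = 7 \left(- 5 U\right) = - 35 U$)
$z = 85$ ($z = \left(-5\right) \left(-17\right) = 85$)
$z + 143 X{\left(9,-16 \right)} = 85 + 143 \left(\left(-35\right) \left(-16\right)\right) = 85 + 143 \cdot 560 = 85 + 80080 = 80165$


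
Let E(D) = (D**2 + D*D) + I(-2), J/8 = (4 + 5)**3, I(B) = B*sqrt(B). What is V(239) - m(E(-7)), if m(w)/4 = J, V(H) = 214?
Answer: -23114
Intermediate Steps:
I(B) = B**(3/2)
J = 5832 (J = 8*(4 + 5)**3 = 8*9**3 = 8*729 = 5832)
E(D) = 2*D**2 - 2*I*sqrt(2) (E(D) = (D**2 + D*D) + (-2)**(3/2) = (D**2 + D**2) - 2*I*sqrt(2) = 2*D**2 - 2*I*sqrt(2))
m(w) = 23328 (m(w) = 4*5832 = 23328)
V(239) - m(E(-7)) = 214 - 1*23328 = 214 - 23328 = -23114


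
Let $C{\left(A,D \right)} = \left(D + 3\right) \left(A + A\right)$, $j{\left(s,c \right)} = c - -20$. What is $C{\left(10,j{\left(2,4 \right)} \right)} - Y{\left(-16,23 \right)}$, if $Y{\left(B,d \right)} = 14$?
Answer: $526$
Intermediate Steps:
$j{\left(s,c \right)} = 20 + c$ ($j{\left(s,c \right)} = c + 20 = 20 + c$)
$C{\left(A,D \right)} = 2 A \left(3 + D\right)$ ($C{\left(A,D \right)} = \left(3 + D\right) 2 A = 2 A \left(3 + D\right)$)
$C{\left(10,j{\left(2,4 \right)} \right)} - Y{\left(-16,23 \right)} = 2 \cdot 10 \left(3 + \left(20 + 4\right)\right) - 14 = 2 \cdot 10 \left(3 + 24\right) - 14 = 2 \cdot 10 \cdot 27 - 14 = 540 - 14 = 526$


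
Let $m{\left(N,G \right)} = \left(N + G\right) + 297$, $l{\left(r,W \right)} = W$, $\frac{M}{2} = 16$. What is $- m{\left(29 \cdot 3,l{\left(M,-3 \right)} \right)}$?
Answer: $-381$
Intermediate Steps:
$M = 32$ ($M = 2 \cdot 16 = 32$)
$m{\left(N,G \right)} = 297 + G + N$ ($m{\left(N,G \right)} = \left(G + N\right) + 297 = 297 + G + N$)
$- m{\left(29 \cdot 3,l{\left(M,-3 \right)} \right)} = - (297 - 3 + 29 \cdot 3) = - (297 - 3 + 87) = \left(-1\right) 381 = -381$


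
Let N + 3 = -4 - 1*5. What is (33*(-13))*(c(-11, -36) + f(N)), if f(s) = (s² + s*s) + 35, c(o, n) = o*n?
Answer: -308451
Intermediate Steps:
c(o, n) = n*o
N = -12 (N = -3 + (-4 - 1*5) = -3 + (-4 - 5) = -3 - 9 = -12)
f(s) = 35 + 2*s² (f(s) = (s² + s²) + 35 = 2*s² + 35 = 35 + 2*s²)
(33*(-13))*(c(-11, -36) + f(N)) = (33*(-13))*(-36*(-11) + (35 + 2*(-12)²)) = -429*(396 + (35 + 2*144)) = -429*(396 + (35 + 288)) = -429*(396 + 323) = -429*719 = -308451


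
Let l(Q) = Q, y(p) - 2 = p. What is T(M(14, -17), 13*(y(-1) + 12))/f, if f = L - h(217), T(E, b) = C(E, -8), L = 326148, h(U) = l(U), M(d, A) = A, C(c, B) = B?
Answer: -8/325931 ≈ -2.4545e-5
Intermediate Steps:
y(p) = 2 + p
h(U) = U
T(E, b) = -8
f = 325931 (f = 326148 - 1*217 = 326148 - 217 = 325931)
T(M(14, -17), 13*(y(-1) + 12))/f = -8/325931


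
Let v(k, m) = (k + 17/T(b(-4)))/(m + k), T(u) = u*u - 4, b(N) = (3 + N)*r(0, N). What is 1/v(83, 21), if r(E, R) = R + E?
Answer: 1248/1013 ≈ 1.2320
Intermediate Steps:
r(E, R) = E + R
b(N) = N*(3 + N) (b(N) = (3 + N)*(0 + N) = (3 + N)*N = N*(3 + N))
T(u) = -4 + u² (T(u) = u² - 4 = -4 + u²)
v(k, m) = (17/12 + k)/(k + m) (v(k, m) = (k + 17/(-4 + (-4*(3 - 4))²))/(m + k) = (k + 17/(-4 + (-4*(-1))²))/(k + m) = (k + 17/(-4 + 4²))/(k + m) = (k + 17/(-4 + 16))/(k + m) = (k + 17/12)/(k + m) = (17/12 + k)/(k + m))
1/v(83, 21) = 1/((17/12 + 83)/(83 + 21)) = 1/((1013/12)/104) = 1/((1/104)*(1013/12)) = 1/(1013/1248) = 1248/1013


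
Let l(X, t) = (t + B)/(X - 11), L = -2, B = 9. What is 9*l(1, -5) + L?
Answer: -28/5 ≈ -5.6000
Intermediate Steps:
l(X, t) = (9 + t)/(-11 + X) (l(X, t) = (t + 9)/(X - 11) = (9 + t)/(-11 + X))
9*l(1, -5) + L = 9*((9 - 5)/(-11 + 1)) - 2 = 9*(4/(-10)) - 2 = 9*(-⅒*4) - 2 = 9*(-⅖) - 2 = -18/5 - 2 = -28/5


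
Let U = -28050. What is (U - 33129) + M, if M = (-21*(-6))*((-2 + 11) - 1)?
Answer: -60171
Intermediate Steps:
M = 1008 (M = 126*(9 - 1) = 126*8 = 1008)
(U - 33129) + M = (-28050 - 33129) + 1008 = -61179 + 1008 = -60171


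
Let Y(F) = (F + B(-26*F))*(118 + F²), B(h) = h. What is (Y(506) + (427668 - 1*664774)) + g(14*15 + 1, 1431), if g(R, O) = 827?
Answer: -3240584379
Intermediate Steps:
Y(F) = -25*F*(118 + F²) (Y(F) = (F - 26*F)*(118 + F²) = (-25*F)*(118 + F²) = -25*F*(118 + F²))
(Y(506) + (427668 - 1*664774)) + g(14*15 + 1, 1431) = (25*506*(-118 - 1*506²) + (427668 - 1*664774)) + 827 = (25*506*(-118 - 1*256036) + (427668 - 664774)) + 827 = (25*506*(-118 - 256036) - 237106) + 827 = (25*506*(-256154) - 237106) + 827 = (-3240348100 - 237106) + 827 = -3240585206 + 827 = -3240584379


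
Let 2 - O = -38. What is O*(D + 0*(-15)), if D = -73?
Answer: -2920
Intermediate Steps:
O = 40 (O = 2 - 1*(-38) = 2 + 38 = 40)
O*(D + 0*(-15)) = 40*(-73 + 0*(-15)) = 40*(-73 + 0) = 40*(-73) = -2920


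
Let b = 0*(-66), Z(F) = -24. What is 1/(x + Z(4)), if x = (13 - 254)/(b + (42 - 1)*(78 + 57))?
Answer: -5535/133081 ≈ -0.041591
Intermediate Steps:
b = 0
x = -241/5535 (x = (13 - 254)/(0 + (42 - 1)*(78 + 57)) = -241/(0 + 41*135) = -241/(0 + 5535) = -241/5535 ≈ -0.043541)
1/(x + Z(4)) = 1/(-241/5535 - 24) = 1/(-133081/5535) = -5535/133081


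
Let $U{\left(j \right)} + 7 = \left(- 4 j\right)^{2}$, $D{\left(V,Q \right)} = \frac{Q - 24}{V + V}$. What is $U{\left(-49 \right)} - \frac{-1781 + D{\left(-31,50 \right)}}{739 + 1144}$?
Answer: $\frac{2242103781}{58373} \approx 38410.0$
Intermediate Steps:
$D{\left(V,Q \right)} = \frac{-24 + Q}{2 V}$
$U{\left(j \right)} = -7 + 16 j^{2}$ ($U{\left(j \right)} = -7 + \left(- 4 j\right)^{2} = -7 + 16 j^{2}$)
$U{\left(-49 \right)} - \frac{-1781 + D{\left(-31,50 \right)}}{739 + 1144} = \left(-7 + 16 \left(-49\right)^{2}\right) - \frac{-1781 + \frac{-24 + 50}{2 \left(-31\right)}}{739 + 1144} = \left(-7 + 16 \cdot 2401\right) - \frac{-1781 + \frac{1}{2} \left(- \frac{1}{31}\right) 26}{1883} = \left(-7 + 38416\right) - \left(-1781 - \frac{13}{31}\right) \frac{1}{1883} = 38409 - \left(- \frac{55224}{31}\right) \frac{1}{1883} = 38409 - - \frac{55224}{58373} = 38409 + \frac{55224}{58373} = \frac{2242103781}{58373}$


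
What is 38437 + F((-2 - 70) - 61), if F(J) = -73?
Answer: 38364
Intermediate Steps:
38437 + F((-2 - 70) - 61) = 38437 - 73 = 38364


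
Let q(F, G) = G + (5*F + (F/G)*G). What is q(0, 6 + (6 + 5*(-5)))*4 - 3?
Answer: -55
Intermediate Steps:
q(F, G) = G + 6*F (q(F, G) = G + (5*F + F) = G + 6*F)
q(0, 6 + (6 + 5*(-5)))*4 - 3 = ((6 + (6 + 5*(-5))) + 6*0)*4 - 3 = ((6 + (6 - 25)) + 0)*4 - 3 = ((6 - 19) + 0)*4 - 3 = (-13 + 0)*4 - 3 = -13*4 - 3 = -52 - 3 = -55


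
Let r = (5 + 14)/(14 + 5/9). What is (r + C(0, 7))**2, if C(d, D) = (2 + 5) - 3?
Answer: 483025/17161 ≈ 28.147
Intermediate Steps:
C(d, D) = 4 (C(d, D) = 7 - 3 = 4)
r = 171/131 (r = 19/(14 + 5*(1/9)) = 19/(14 + 5/9) = 19/(131/9) = 19*(9/131) = 171/131 ≈ 1.3053)
(r + C(0, 7))**2 = (171/131 + 4)**2 = (695/131)**2 = 483025/17161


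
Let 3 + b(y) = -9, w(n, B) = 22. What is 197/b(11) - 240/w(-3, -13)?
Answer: -3607/132 ≈ -27.326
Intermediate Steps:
b(y) = -12 (b(y) = -3 - 9 = -12)
197/b(11) - 240/w(-3, -13) = 197/(-12) - 240/22 = 197*(-1/12) - 240*1/22 = -197/12 - 120/11 = -3607/132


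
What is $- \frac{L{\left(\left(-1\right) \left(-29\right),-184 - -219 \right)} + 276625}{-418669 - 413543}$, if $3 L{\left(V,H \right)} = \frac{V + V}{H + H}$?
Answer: $\frac{14522827}{43691130} \approx 0.3324$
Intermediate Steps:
$L{\left(V,H \right)} = \frac{V}{3 H}$ ($L{\left(V,H \right)} = \frac{\left(V + V\right) \frac{1}{H + H}}{3} = \frac{2 V \frac{1}{2 H}}{3} = \frac{V \frac{1}{H}}{3} = \frac{V}{3 H}$)
$- \frac{L{\left(\left(-1\right) \left(-29\right),-184 - -219 \right)} + 276625}{-418669 - 413543} = - \frac{\frac{\left(-1\right) \left(-29\right)}{3 \left(-184 - -219\right)} + 276625}{-418669 - 413543} = - \frac{\frac{1}{3} \cdot 29 \frac{1}{-184 + 219} + 276625}{-832212} = - \frac{\left(\frac{1}{3} \cdot 29 \cdot \frac{1}{35} + 276625\right) \left(-1\right)}{832212} = - \frac{\left(\frac{29}{105} + 276625\right) \left(-1\right)}{832212} = - \frac{29045654 \left(-1\right)}{105 \cdot 832212} = \left(-1\right) \left(- \frac{14522827}{43691130}\right) = \frac{14522827}{43691130}$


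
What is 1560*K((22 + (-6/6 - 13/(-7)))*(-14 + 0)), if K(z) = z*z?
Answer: 159744000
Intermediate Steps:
K(z) = z**2
1560*K((22 + (-6/6 - 13/(-7)))*(-14 + 0)) = 1560*((22 + (-6/6 - 13/(-7)))*(-14 + 0))**2 = 1560*((22 + (-6*1/6 - 13*(-1/7)))*(-14))**2 = 1560*((22 + (-1 + 13/7))*(-14))**2 = 1560*((22 + 6/7)*(-14))**2 = 1560*((160/7)*(-14))**2 = 1560*(-320)**2 = 1560*102400 = 159744000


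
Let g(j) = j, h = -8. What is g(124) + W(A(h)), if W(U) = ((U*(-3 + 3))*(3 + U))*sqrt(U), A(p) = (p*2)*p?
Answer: 124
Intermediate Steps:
A(p) = 2*p**2 (A(p) = (2*p)*p = 2*p**2)
W(U) = 0 (W(U) = ((U*0)*(3 + U))*sqrt(U) = (0*(3 + U))*sqrt(U) = 0*sqrt(U) = 0)
g(124) + W(A(h)) = 124 + 0 = 124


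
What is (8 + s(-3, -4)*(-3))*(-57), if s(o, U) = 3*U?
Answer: -2508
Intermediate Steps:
(8 + s(-3, -4)*(-3))*(-57) = (8 + (3*(-4))*(-3))*(-57) = (8 - 12*(-3))*(-57) = (8 + 36)*(-57) = 44*(-57) = -2508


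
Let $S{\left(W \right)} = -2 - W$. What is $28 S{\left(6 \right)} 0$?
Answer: $0$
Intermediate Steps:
$28 S{\left(6 \right)} 0 = 28 \left(-2 - 6\right) 0 = 28 \left(-8\right) 0 = \left(-224\right) 0 = 0$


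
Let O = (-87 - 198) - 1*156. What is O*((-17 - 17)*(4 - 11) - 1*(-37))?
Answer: -121275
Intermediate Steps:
O = -441 (O = -285 - 156 = -441)
O*((-17 - 17)*(4 - 11) - 1*(-37)) = -441*((-17 - 17)*(4 - 11) - 1*(-37)) = -441*(-34*(-7) + 37) = -441*(238 + 37) = -441*275 = -121275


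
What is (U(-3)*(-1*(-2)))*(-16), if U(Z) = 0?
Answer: 0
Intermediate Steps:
(U(-3)*(-1*(-2)))*(-16) = (0*(-1*(-2)))*(-16) = (0*2)*(-16) = 0*(-16) = 0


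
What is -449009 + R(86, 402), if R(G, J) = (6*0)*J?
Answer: -449009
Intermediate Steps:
R(G, J) = 0 (R(G, J) = 0*J = 0)
-449009 + R(86, 402) = -449009 + 0 = -449009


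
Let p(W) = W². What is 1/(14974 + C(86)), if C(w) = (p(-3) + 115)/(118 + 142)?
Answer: 65/973341 ≈ 6.6780e-5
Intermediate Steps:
C(w) = 31/65 (C(w) = ((-3)² + 115)/(118 + 142) = (9 + 115)/260 = 124*(1/260) = 31/65)
1/(14974 + C(86)) = 1/(14974 + 31/65) = 1/(973341/65) = 65/973341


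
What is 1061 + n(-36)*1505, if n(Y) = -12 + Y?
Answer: -71179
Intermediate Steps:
1061 + n(-36)*1505 = 1061 + (-12 - 36)*1505 = 1061 - 48*1505 = 1061 - 72240 = -71179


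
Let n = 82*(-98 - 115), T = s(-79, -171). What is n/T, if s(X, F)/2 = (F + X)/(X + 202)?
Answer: 1074159/250 ≈ 4296.6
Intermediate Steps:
s(X, F) = 2*(F + X)/(202 + X) (s(X, F) = 2*((F + X)/(X + 202)) = 2*((F + X)/(202 + X)) = 2*(F + X)/(202 + X))
T = -500/123 (T = 2*(-171 - 79)/(202 - 79) = 2*(-250)/123 = 2*(1/123)*(-250) = -500/123 ≈ -4.0650)
n = -17466 (n = 82*(-213) = -17466)
n/T = -17466/(-500/123) = -17466*(-123/500) = 1074159/250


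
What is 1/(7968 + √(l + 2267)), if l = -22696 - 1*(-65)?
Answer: 664/5292449 - I*√5091/31754694 ≈ 0.00012546 - 2.247e-6*I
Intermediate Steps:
l = -22631 (l = -22696 + 65 = -22631)
1/(7968 + √(l + 2267)) = 1/(7968 + √(-22631 + 2267)) = 1/(7968 + √(-20364)) = 1/(7968 + 2*I*√5091)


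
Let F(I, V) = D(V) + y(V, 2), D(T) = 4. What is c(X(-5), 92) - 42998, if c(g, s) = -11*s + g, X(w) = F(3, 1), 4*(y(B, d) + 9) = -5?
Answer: -176065/4 ≈ -44016.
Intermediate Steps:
y(B, d) = -41/4 (y(B, d) = -9 + (¼)*(-5) = -9 - 5/4 = -41/4)
F(I, V) = -25/4 (F(I, V) = 4 - 41/4 = -25/4)
X(w) = -25/4
c(g, s) = g - 11*s
c(X(-5), 92) - 42998 = (-25/4 - 11*92) - 42998 = (-25/4 - 1012) - 42998 = -4073/4 - 42998 = -176065/4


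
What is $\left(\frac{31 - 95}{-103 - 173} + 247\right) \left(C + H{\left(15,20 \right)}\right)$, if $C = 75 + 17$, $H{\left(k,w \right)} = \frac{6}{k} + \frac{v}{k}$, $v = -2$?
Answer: $\frac{23609656}{1035} \approx 22811.0$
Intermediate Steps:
$H{\left(k,w \right)} = \frac{4}{k}$ ($H{\left(k,w \right)} = \frac{6}{k} - \frac{2}{k} = \frac{4}{k}$)
$C = 92$
$\left(\frac{31 - 95}{-103 - 173} + 247\right) \left(C + H{\left(15,20 \right)}\right) = \left(\frac{31 - 95}{-103 - 173} + 247\right) \left(92 + \frac{4}{15}\right) = \left(- \frac{64}{-276} + 247\right) \left(92 + 4 \cdot \frac{1}{15}\right) = \left(\left(-64\right) \left(- \frac{1}{276}\right) + 247\right) \left(92 + \frac{4}{15}\right) = \left(\frac{16}{69} + 247\right) \frac{1384}{15} = \frac{17059}{69} \cdot \frac{1384}{15} = \frac{23609656}{1035}$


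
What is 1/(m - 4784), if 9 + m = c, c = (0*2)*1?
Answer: -1/4793 ≈ -0.00020864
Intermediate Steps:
c = 0 (c = 0*1 = 0)
m = -9 (m = -9 + 0 = -9)
1/(m - 4784) = 1/(-9 - 4784) = 1/(-4793) = -1/4793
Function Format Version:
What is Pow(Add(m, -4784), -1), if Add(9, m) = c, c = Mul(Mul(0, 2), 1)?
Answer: Rational(-1, 4793) ≈ -0.00020864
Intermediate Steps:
c = 0 (c = Mul(0, 1) = 0)
m = -9 (m = Add(-9, 0) = -9)
Pow(Add(m, -4784), -1) = Pow(Add(-9, -4784), -1) = Pow(-4793, -1) = Rational(-1, 4793)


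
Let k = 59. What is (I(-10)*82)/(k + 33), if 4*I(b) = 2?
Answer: 41/92 ≈ 0.44565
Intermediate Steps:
I(b) = ½ (I(b) = (¼)*2 = ½)
(I(-10)*82)/(k + 33) = ((½)*82)/(59 + 33) = 41/92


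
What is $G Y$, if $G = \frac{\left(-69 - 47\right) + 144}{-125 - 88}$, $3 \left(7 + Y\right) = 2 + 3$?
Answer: $\frac{448}{639} \approx 0.7011$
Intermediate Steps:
$Y = - \frac{16}{3}$ ($Y = -7 + \frac{2 + 3}{3} = -7 + \frac{1}{3} \cdot 5 = -7 + \frac{5}{3} = - \frac{16}{3} \approx -5.3333$)
$G = - \frac{28}{213}$ ($G = \frac{-116 + 144}{-213} = 28 \left(- \frac{1}{213}\right) = - \frac{28}{213} \approx -0.13146$)
$G Y = \left(- \frac{28}{213}\right) \left(- \frac{16}{3}\right) = \frac{448}{639}$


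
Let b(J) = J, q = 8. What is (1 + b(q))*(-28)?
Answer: -252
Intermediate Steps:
(1 + b(q))*(-28) = (1 + 8)*(-28) = 9*(-28) = -252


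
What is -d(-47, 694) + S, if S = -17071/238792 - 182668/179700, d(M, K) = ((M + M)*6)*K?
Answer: 4198993728700661/10727730600 ≈ 3.9142e+5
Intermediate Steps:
d(M, K) = 12*K*M (d(M, K) = ((2*M)*6)*K = (12*M)*K = 12*K*M)
S = -11671828939/10727730600 (S = -17071*1/238792 - 182668*1/179700 = -17071/238792 - 45667/44925 = -11671828939/10727730600 ≈ -1.0880)
-d(-47, 694) + S = -12*694*(-47) - 11671828939/10727730600 = -1*(-391416) - 11671828939/10727730600 = 391416 - 11671828939/10727730600 = 4198993728700661/10727730600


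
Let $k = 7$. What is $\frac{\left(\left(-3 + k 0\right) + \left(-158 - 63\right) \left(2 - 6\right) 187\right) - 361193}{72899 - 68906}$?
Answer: $- \frac{5936}{121} \approx -49.058$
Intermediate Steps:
$\frac{\left(\left(-3 + k 0\right) + \left(-158 - 63\right) \left(2 - 6\right) 187\right) - 361193}{72899 - 68906} = \frac{\left(\left(-3 + 7 \cdot 0\right) + \left(-158 - 63\right) \left(2 - 6\right) 187\right) - 361193}{72899 - 68906} = \frac{\left(\left(-3 + 0\right) + \left(-221\right) \left(-4\right) 187\right) - 361193}{3993} = \left(\left(-3 + 884 \cdot 187\right) - 361193\right) \frac{1}{3993} = \left(\left(-3 + 165308\right) - 361193\right) \frac{1}{3993} = \left(165305 - 361193\right) \frac{1}{3993} = \left(-195888\right) \frac{1}{3993} = - \frac{5936}{121}$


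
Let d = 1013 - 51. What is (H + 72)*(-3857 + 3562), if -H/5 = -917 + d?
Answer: 45135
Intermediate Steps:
d = 962
H = -225 (H = -5*(-917 + 962) = -5*45 = -225)
(H + 72)*(-3857 + 3562) = (-225 + 72)*(-3857 + 3562) = -153*(-295) = 45135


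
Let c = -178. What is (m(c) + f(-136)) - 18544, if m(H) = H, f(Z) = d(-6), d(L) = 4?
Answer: -18718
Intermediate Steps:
f(Z) = 4
(m(c) + f(-136)) - 18544 = (-178 + 4) - 18544 = -174 - 18544 = -18718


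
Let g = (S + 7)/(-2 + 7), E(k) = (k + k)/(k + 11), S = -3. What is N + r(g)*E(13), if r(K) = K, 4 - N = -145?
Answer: 2248/15 ≈ 149.87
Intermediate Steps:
E(k) = 2*k/(11 + k) (E(k) = (2*k)/(11 + k) = 2*k/(11 + k))
N = 149 (N = 4 - 1*(-145) = 4 + 145 = 149)
g = ⅘ (g = (-3 + 7)/(-2 + 7) = 4/5 = 4*(⅕) = ⅘ ≈ 0.80000)
N + r(g)*E(13) = 149 + 4*(2*13/(11 + 13))/5 = 149 + 4*(2*13/24)/5 = 149 + 4*(2*13*(1/24))/5 = 149 + (⅘)*(13/12) = 149 + 13/15 = 2248/15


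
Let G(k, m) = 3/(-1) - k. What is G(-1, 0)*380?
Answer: -760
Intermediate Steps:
G(k, m) = -3 - k (G(k, m) = 3*(-1) - k = -3 - k)
G(-1, 0)*380 = (-3 - 1*(-1))*380 = (-3 + 1)*380 = -2*380 = -760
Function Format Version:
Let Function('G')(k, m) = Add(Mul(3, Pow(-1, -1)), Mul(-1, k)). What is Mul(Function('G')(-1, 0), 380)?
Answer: -760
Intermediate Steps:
Function('G')(k, m) = Add(-3, Mul(-1, k)) (Function('G')(k, m) = Add(Mul(3, -1), Mul(-1, k)) = Add(-3, Mul(-1, k)))
Mul(Function('G')(-1, 0), 380) = Mul(Add(-3, Mul(-1, -1)), 380) = Mul(Add(-3, 1), 380) = Mul(-2, 380) = -760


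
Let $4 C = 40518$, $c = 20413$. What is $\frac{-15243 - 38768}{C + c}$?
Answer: $- \frac{108022}{61085} \approx -1.7684$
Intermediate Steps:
$C = \frac{20259}{2}$ ($C = \frac{1}{4} \cdot 40518 = \frac{20259}{2} \approx 10130.0$)
$\frac{-15243 - 38768}{C + c} = \frac{-15243 - 38768}{\frac{20259}{2} + 20413} = - \frac{54011}{\frac{61085}{2}} = \left(-54011\right) \frac{2}{61085} = - \frac{108022}{61085}$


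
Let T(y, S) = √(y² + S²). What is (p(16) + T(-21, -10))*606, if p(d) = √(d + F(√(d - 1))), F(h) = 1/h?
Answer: 606*√541 + 202*√(3600 + 15*√15)/5 ≈ 16539.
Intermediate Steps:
T(y, S) = √(S² + y²)
p(d) = √(d + (-1 + d)^(-½)) (p(d) = √(d + 1/(√(d - 1))) = √(d + 1/(√(-1 + d))) = √(d + (-1 + d)^(-½)))
(p(16) + T(-21, -10))*606 = (√(16 + (-1 + 16)^(-½)) + √((-10)² + (-21)²))*606 = (√(16 + 15^(-½)) + √(100 + 441))*606 = (√(16 + √15/15) + √541)*606 = (√541 + √(16 + √15/15))*606 = 606*√541 + 606*√(16 + √15/15)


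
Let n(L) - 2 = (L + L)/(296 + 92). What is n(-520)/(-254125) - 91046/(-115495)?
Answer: 448860580684/569393237375 ≈ 0.78831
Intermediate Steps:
n(L) = 2 + L/194 (n(L) = 2 + (L + L)/(296 + 92) = 2 + (2*L)/388 = 2 + (2*L)*(1/388) = 2 + L/194)
n(-520)/(-254125) - 91046/(-115495) = (2 + (1/194)*(-520))/(-254125) - 91046/(-115495) = (2 - 260/97)*(-1/254125) - 91046*(-1/115495) = -66/97*(-1/254125) + 91046/115495 = 66/24650125 + 91046/115495 = 448860580684/569393237375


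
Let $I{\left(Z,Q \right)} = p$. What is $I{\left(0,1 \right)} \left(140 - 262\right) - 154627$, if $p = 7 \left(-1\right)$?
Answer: $-153773$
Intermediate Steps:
$p = -7$
$I{\left(Z,Q \right)} = -7$
$I{\left(0,1 \right)} \left(140 - 262\right) - 154627 = - 7 \left(140 - 262\right) - 154627 = \left(-7\right) \left(-122\right) - 154627 = 854 - 154627 = -153773$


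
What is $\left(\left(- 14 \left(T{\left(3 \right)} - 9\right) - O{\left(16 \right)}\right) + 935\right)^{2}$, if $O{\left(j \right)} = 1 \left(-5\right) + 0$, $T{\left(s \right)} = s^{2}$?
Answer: $883600$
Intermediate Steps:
$O{\left(j \right)} = -5$ ($O{\left(j \right)} = -5 + 0 = -5$)
$\left(\left(- 14 \left(T{\left(3 \right)} - 9\right) - O{\left(16 \right)}\right) + 935\right)^{2} = \left(\left(- 14 \left(3^{2} - 9\right) - -5\right) + 935\right)^{2} = \left(\left(- 14 \left(9 - 9\right) + 5\right) + 935\right)^{2} = \left(\left(\left(-14\right) 0 + 5\right) + 935\right)^{2} = \left(\left(0 + 5\right) + 935\right)^{2} = \left(5 + 935\right)^{2} = 940^{2} = 883600$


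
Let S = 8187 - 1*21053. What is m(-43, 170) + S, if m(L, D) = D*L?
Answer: -20176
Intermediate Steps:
S = -12866 (S = 8187 - 21053 = -12866)
m(-43, 170) + S = 170*(-43) - 12866 = -7310 - 12866 = -20176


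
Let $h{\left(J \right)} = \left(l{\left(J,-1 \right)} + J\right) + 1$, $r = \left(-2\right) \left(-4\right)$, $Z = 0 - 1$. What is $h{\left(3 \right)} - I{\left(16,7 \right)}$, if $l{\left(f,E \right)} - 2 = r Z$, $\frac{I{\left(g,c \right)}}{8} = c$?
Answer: $-58$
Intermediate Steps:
$Z = -1$ ($Z = 0 - 1 = -1$)
$I{\left(g,c \right)} = 8 c$
$r = 8$
$l{\left(f,E \right)} = -6$ ($l{\left(f,E \right)} = 2 + 8 \left(-1\right) = 2 - 8 = -6$)
$h{\left(J \right)} = -5 + J$ ($h{\left(J \right)} = \left(-6 + J\right) + 1 = -5 + J$)
$h{\left(3 \right)} - I{\left(16,7 \right)} = \left(-5 + 3\right) - 8 \cdot 7 = -2 - 56 = -58$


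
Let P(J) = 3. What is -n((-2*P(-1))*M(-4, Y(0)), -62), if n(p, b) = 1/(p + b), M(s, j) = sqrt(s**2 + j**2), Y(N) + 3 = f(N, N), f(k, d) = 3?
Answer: 1/86 ≈ 0.011628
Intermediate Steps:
Y(N) = 0 (Y(N) = -3 + 3 = 0)
M(s, j) = sqrt(j**2 + s**2)
n(p, b) = 1/(b + p)
-n((-2*P(-1))*M(-4, Y(0)), -62) = -1/(-62 + (-2*3)*sqrt(0**2 + (-4)**2)) = -1/(-62 - 6*sqrt(0 + 16)) = -1/(-62 - 6*sqrt(16)) = -1/(-62 - 6*4) = -1/(-62 - 24) = -1/(-86) = -1*(-1/86) = 1/86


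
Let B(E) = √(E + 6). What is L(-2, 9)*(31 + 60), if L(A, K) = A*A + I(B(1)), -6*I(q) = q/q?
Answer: 2093/6 ≈ 348.83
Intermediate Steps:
B(E) = √(6 + E)
I(q) = -⅙ (I(q) = -q/(6*q) = -⅙*1 = -⅙)
L(A, K) = -⅙ + A² (L(A, K) = A*A - ⅙ = A² - ⅙ = -⅙ + A²)
L(-2, 9)*(31 + 60) = (-⅙ + (-2)²)*(31 + 60) = (-⅙ + 4)*91 = (23/6)*91 = 2093/6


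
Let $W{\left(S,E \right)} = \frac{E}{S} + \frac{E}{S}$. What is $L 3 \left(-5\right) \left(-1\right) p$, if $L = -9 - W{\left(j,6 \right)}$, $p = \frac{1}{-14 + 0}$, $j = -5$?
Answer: $\frac{99}{14} \approx 7.0714$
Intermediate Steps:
$W{\left(S,E \right)} = \frac{2 E}{S}$
$p = - \frac{1}{14}$ ($p = \frac{1}{-14} = - \frac{1}{14} \approx -0.071429$)
$L = - \frac{33}{5}$ ($L = -9 - 2 \cdot 6 \frac{1}{-5} = -9 - 2 \cdot 6 \left(- \frac{1}{5}\right) = -9 - - \frac{12}{5} = -9 + \frac{12}{5} = - \frac{33}{5} \approx -6.6$)
$L 3 \left(-5\right) \left(-1\right) p = - \frac{33 \cdot 3 \left(-5\right) \left(-1\right)}{5} \left(- \frac{1}{14}\right) = - \frac{33 \left(\left(-15\right) \left(-1\right)\right)}{5} \left(- \frac{1}{14}\right) = \left(- \frac{33}{5}\right) 15 \left(- \frac{1}{14}\right) = \left(-99\right) \left(- \frac{1}{14}\right) = \frac{99}{14}$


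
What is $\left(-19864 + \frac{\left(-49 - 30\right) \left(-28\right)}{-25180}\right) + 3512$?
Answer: $- \frac{102936393}{6295} \approx -16352.0$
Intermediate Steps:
$\left(-19864 + \frac{\left(-49 - 30\right) \left(-28\right)}{-25180}\right) + 3512 = \left(-19864 + \left(-79\right) \left(-28\right) \left(- \frac{1}{25180}\right)\right) + 3512 = \left(-19864 + 2212 \left(- \frac{1}{25180}\right)\right) + 3512 = \left(-19864 - \frac{553}{6295}\right) + 3512 = - \frac{125044433}{6295} + 3512 = - \frac{102936393}{6295}$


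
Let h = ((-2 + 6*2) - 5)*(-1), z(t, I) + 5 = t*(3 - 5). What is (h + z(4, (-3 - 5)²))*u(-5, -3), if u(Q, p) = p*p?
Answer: -162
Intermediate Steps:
z(t, I) = -5 - 2*t (z(t, I) = -5 + t*(3 - 5) = -5 + t*(-2) = -5 - 2*t)
h = -5 (h = ((-2 + 12) - 5)*(-1) = (10 - 5)*(-1) = 5*(-1) = -5)
u(Q, p) = p²
(h + z(4, (-3 - 5)²))*u(-5, -3) = (-5 + (-5 - 2*4))*(-3)² = (-5 + (-5 - 8))*9 = (-5 - 13)*9 = -18*9 = -162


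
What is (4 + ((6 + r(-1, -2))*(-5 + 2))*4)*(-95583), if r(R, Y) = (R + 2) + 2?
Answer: 9940632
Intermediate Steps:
r(R, Y) = 4 + R (r(R, Y) = (2 + R) + 2 = 4 + R)
(4 + ((6 + r(-1, -2))*(-5 + 2))*4)*(-95583) = (4 + ((6 + (4 - 1))*(-5 + 2))*4)*(-95583) = (4 + ((6 + 3)*(-3))*4)*(-95583) = (4 + (9*(-3))*4)*(-95583) = (4 - 27*4)*(-95583) = (4 - 108)*(-95583) = -104*(-95583) = 9940632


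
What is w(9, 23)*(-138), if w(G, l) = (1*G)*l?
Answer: -28566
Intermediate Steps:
w(G, l) = G*l
w(9, 23)*(-138) = (9*23)*(-138) = 207*(-138) = -28566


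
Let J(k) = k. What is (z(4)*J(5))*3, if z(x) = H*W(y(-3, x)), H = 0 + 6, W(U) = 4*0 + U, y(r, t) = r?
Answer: -270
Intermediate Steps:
W(U) = U (W(U) = 0 + U = U)
H = 6
z(x) = -18 (z(x) = 6*(-3) = -18)
(z(4)*J(5))*3 = -18*5*3 = -90*3 = -270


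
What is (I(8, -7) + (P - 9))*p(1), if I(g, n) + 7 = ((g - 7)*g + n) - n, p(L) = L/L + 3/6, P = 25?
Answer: 51/2 ≈ 25.500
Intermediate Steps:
p(L) = 3/2 (p(L) = 1 + 3*(⅙) = 1 + ½ = 3/2)
I(g, n) = -7 + g*(-7 + g) (I(g, n) = -7 + (((g - 7)*g + n) - n) = -7 + (((-7 + g)*g + n) - n) = -7 + ((g*(-7 + g) + n) - n) = -7 + ((n + g*(-7 + g)) - n) = -7 + g*(-7 + g))
(I(8, -7) + (P - 9))*p(1) = ((-7 + 8² - 7*8) + (25 - 9))*(3/2) = ((-7 + 64 - 56) + 16)*(3/2) = (1 + 16)*(3/2) = 17*(3/2) = 51/2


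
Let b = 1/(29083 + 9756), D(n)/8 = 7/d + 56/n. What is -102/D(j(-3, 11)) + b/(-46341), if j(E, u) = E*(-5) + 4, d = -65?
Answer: -37787600893181/8416042950924 ≈ -4.4899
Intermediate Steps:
j(E, u) = 4 - 5*E (j(E, u) = -5*E + 4 = 4 - 5*E)
D(n) = -56/65 + 448/n (D(n) = 8*(7/(-65) + 56/n) = 8*(7*(-1/65) + 56/n) = 8*(-7/65 + 56/n) = -56/65 + 448/n)
b = 1/38839 ≈ 2.5747e-5
-102/D(j(-3, 11)) + b/(-46341) = -102/(-56/65 + 448/(4 - 5*(-3))) + (1/38839)/(-46341) = -102/(-56/65 + 448/(4 + 15)) + (1/38839)*(-1/46341) = -102/(-56/65 + 448/19) - 1/1799838099 = -102/28056/1235 - 1/1799838099 = -102*1235/28056 - 1/1799838099 = -20995/4676 - 1/1799838099 = -37787600893181/8416042950924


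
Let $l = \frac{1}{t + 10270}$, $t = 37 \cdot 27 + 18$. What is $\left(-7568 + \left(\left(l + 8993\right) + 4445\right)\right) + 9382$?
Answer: $\frac{172149325}{11287} \approx 15252.0$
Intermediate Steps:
$t = 1017$ ($t = 999 + 18 = 1017$)
$l = \frac{1}{11287}$ ($l = \frac{1}{1017 + 10270} = \frac{1}{11287} \approx 8.8598 \cdot 10^{-5}$)
$\left(-7568 + \left(\left(l + 8993\right) + 4445\right)\right) + 9382 = \left(-7568 + \left(\left(\frac{1}{11287} + 8993\right) + 4445\right)\right) + 9382 = \left(-7568 + \left(\frac{101503992}{11287} + 4445\right)\right) + 9382 = \left(-7568 + \frac{151674707}{11287}\right) + 9382 = \frac{66254691}{11287} + 9382 = \frac{172149325}{11287}$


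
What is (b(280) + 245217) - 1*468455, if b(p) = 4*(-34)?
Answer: -223374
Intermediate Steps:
b(p) = -136
(b(280) + 245217) - 1*468455 = (-136 + 245217) - 1*468455 = 245081 - 468455 = -223374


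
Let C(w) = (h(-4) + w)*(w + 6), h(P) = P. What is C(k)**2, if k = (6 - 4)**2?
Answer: 0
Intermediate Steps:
k = 4 (k = 2**2 = 4)
C(w) = (-4 + w)*(6 + w) (C(w) = (-4 + w)*(w + 6) = (-4 + w)*(6 + w))
C(k)**2 = (-24 + 4**2 + 2*4)**2 = (-24 + 16 + 8)**2 = 0**2 = 0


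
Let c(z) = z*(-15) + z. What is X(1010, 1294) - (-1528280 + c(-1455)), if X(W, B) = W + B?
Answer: 1510214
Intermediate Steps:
c(z) = -14*z (c(z) = -15*z + z = -14*z)
X(W, B) = B + W
X(1010, 1294) - (-1528280 + c(-1455)) = (1294 + 1010) - (-1528280 - 14*(-1455)) = 2304 - (-1528280 + 20370) = 2304 - 1*(-1507910) = 2304 + 1507910 = 1510214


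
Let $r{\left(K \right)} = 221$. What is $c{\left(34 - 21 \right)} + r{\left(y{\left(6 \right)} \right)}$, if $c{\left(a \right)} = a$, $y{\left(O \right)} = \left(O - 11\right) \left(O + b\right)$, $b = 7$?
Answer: $234$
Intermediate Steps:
$y{\left(O \right)} = \left(-11 + O\right) \left(7 + O\right)$ ($y{\left(O \right)} = \left(O - 11\right) \left(O + 7\right) = \left(-11 + O\right) \left(7 + O\right)$)
$c{\left(34 - 21 \right)} + r{\left(y{\left(6 \right)} \right)} = \left(34 - 21\right) + 221 = 13 + 221 = 234$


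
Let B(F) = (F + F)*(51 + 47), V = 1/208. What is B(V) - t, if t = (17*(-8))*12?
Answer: 84913/52 ≈ 1632.9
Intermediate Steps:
V = 1/208 ≈ 0.0048077
B(F) = 196*F (B(F) = (2*F)*98 = 196*F)
t = -1632 (t = -136*12 = -1632)
B(V) - t = 196*(1/208) - 1*(-1632) = 49/52 + 1632 = 84913/52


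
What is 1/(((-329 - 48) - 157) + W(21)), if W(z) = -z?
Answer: -1/555 ≈ -0.0018018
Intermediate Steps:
1/(((-329 - 48) - 157) + W(21)) = 1/(((-329 - 48) - 157) - 1*21) = 1/((-377 - 157) - 21) = 1/(-534 - 21) = 1/(-555) = -1/555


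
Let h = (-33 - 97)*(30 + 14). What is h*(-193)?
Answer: 1103960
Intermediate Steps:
h = -5720 (h = -130*44 = -5720)
h*(-193) = -5720*(-193) = 1103960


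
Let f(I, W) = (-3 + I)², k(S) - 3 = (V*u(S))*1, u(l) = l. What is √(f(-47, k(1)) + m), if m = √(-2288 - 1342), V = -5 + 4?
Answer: √(2500 + 11*I*√30) ≈ 50.004 + 0.6025*I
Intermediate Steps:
V = -1
k(S) = 3 - S (k(S) = 3 - S*1 = 3 - S)
m = 11*I*√30 (m = √(-3630) = 11*I*√30 ≈ 60.25*I)
√(f(-47, k(1)) + m) = √((-3 - 47)² + 11*I*√30) = √((-50)² + 11*I*√30) = √(2500 + 11*I*√30)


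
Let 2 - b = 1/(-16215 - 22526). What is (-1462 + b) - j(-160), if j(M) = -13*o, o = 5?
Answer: -54043694/38741 ≈ -1395.0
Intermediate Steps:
b = 77483/38741 (b = 2 - 1/(-16215 - 22526) = 2 - 1/(-38741) = 2 - 1*(-1/38741) = 2 + 1/38741 = 77483/38741 ≈ 2.0000)
j(M) = -65 (j(M) = -13*5 = -65)
(-1462 + b) - j(-160) = (-1462 + 77483/38741) - 1*(-65) = -56561859/38741 + 65 = -54043694/38741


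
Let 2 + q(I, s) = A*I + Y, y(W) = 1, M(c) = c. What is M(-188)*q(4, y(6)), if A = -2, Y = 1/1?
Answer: 1692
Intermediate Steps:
Y = 1 (Y = 1*1 = 1)
q(I, s) = -1 - 2*I (q(I, s) = -2 + (-2*I + 1) = -2 + (1 - 2*I) = -1 - 2*I)
M(-188)*q(4, y(6)) = -188*(-1 - 2*4) = -188*(-1 - 8) = -188*(-9) = 1692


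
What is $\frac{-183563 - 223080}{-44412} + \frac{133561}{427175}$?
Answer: $\frac{179639434657}{18971696100} \approx 9.4688$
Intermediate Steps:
$\frac{-183563 - 223080}{-44412} + \frac{133561}{427175} = \left(-406643\right) \left(- \frac{1}{44412}\right) + 133561 \cdot \frac{1}{427175} = \frac{406643}{44412} + \frac{133561}{427175} = \frac{179639434657}{18971696100}$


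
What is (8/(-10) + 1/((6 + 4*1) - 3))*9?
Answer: -207/35 ≈ -5.9143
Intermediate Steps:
(8/(-10) + 1/((6 + 4*1) - 3))*9 = (8*(-1/10) + 1/((6 + 4) - 3))*9 = (-4/5 + 1/(10 - 3))*9 = (-4/5 + 1/7)*9 = -23/35*9 = -207/35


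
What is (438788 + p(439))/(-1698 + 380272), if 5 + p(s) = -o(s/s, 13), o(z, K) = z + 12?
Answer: 219385/189287 ≈ 1.1590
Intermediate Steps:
o(z, K) = 12 + z
p(s) = -18 (p(s) = -5 - (12 + s/s) = -5 - (12 + 1) = -5 - 1*13 = -5 - 13 = -18)
(438788 + p(439))/(-1698 + 380272) = (438788 - 18)/(-1698 + 380272) = 438770/378574 = 438770*(1/378574) = 219385/189287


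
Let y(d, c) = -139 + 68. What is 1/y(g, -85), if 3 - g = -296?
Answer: -1/71 ≈ -0.014085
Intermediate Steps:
g = 299 (g = 3 - 1*(-296) = 3 + 296 = 299)
y(d, c) = -71
1/y(g, -85) = 1/(-71) = -1/71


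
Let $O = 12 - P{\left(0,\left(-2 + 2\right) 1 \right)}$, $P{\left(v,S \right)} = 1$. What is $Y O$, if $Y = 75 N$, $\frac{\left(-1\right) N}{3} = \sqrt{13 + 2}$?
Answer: $- 2475 \sqrt{15} \approx -9585.6$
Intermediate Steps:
$N = - 3 \sqrt{15}$ ($N = - 3 \sqrt{13 + 2} = - 3 \sqrt{15} \approx -11.619$)
$O = 11$ ($O = 12 - 1 = 11$)
$Y = - 225 \sqrt{15}$ ($Y = 75 \left(- 3 \sqrt{15}\right) = - 225 \sqrt{15} \approx -871.42$)
$Y O = - 225 \sqrt{15} \cdot 11 = - 2475 \sqrt{15}$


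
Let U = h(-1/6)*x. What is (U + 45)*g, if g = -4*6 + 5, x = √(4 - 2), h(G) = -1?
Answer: -855 + 19*√2 ≈ -828.13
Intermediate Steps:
x = √2 ≈ 1.4142
g = -19 (g = -24 + 5 = -19)
U = -√2 ≈ -1.4142
(U + 45)*g = (-√2 + 45)*(-19) = (45 - √2)*(-19) = -855 + 19*√2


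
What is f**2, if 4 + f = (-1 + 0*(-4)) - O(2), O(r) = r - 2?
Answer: 25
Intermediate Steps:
O(r) = -2 + r
f = -5 (f = -4 + ((-1 + 0*(-4)) - (-2 + 2)) = -4 + ((-1 + 0) - 1*0) = -4 + (-1 + 0) = -4 - 1 = -5)
f**2 = (-5)**2 = 25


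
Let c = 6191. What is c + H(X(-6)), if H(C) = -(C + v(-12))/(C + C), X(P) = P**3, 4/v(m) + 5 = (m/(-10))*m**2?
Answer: 560933591/90612 ≈ 6190.5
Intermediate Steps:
v(m) = 4/(-5 - m**3/10) (v(m) = 4/(-5 + (m/(-10))*m**2) = 4/(-5 + (m*(-1/10))*m**2) = 4/(-5 + (-m/10)*m**2) = 4/(-5 - m**3/10))
H(C) = -(20/839 + C)/(2*C) (H(C) = -(C - 40/(50 + (-12)**3))/(C + C) = -(C - 40/(50 - 1728))/(2*C) = -(C - 40/(-1678))*1/(2*C) = -(C - 40*(-1/1678))*1/(2*C) = -(C + 20/839)*1/(2*C) = -(20/839 + C)*1/(2*C) = -(20/839 + C)/(2*C))
c + H(X(-6)) = 6191 + (-20 - 839*(-6)**3)/(1678*((-6)**3)) = 6191 + (1/1678)*(-20 - 839*(-216))/(-216) = 6191 + (1/1678)*(-1/216)*(-20 + 181224) = 6191 + (1/1678)*(-1/216)*181204 = 6191 - 45301/90612 = 560933591/90612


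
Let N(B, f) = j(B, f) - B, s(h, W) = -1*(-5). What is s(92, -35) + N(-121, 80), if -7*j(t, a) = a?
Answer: 802/7 ≈ 114.57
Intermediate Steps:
j(t, a) = -a/7
s(h, W) = 5
N(B, f) = -B - f/7 (N(B, f) = -f/7 - B = -B - f/7)
s(92, -35) + N(-121, 80) = 5 + (-1*(-121) - ⅐*80) = 5 + (121 - 80/7) = 5 + 767/7 = 802/7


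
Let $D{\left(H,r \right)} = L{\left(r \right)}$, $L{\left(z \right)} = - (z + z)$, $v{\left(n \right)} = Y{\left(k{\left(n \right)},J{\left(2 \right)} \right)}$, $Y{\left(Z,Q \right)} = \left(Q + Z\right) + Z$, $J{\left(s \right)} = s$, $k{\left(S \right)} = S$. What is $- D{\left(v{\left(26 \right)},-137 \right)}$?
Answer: $-274$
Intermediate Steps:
$Y{\left(Z,Q \right)} = Q + 2 Z$
$v{\left(n \right)} = 2 + 2 n$
$L{\left(z \right)} = - 2 z$
$D{\left(H,r \right)} = - 2 r$
$- D{\left(v{\left(26 \right)},-137 \right)} = - \left(-2\right) \left(-137\right) = \left(-1\right) 274 = -274$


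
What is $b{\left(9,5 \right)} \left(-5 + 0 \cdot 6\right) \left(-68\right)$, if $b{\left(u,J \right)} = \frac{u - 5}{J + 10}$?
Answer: $\frac{272}{3} \approx 90.667$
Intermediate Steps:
$b{\left(u,J \right)} = \frac{-5 + u}{10 + J}$
$b{\left(9,5 \right)} \left(-5 + 0 \cdot 6\right) \left(-68\right) = \frac{-5 + 9}{10 + 5} \left(-5 + 0 \cdot 6\right) \left(-68\right) = \frac{1}{15} \cdot 4 \left(-5 + 0\right) \left(-68\right) = \frac{1}{15} \cdot 4 \left(-5\right) \left(-68\right) = \frac{4}{15} \left(-5\right) \left(-68\right) = \left(- \frac{4}{3}\right) \left(-68\right) = \frac{272}{3}$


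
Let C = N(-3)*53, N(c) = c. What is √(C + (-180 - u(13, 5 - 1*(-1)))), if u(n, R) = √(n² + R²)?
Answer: √(-339 - √205) ≈ 18.797*I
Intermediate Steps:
u(n, R) = √(R² + n²)
C = -159 (C = -3*53 = -159)
√(C + (-180 - u(13, 5 - 1*(-1)))) = √(-159 + (-180 - √((5 - 1*(-1))² + 13²))) = √(-159 + (-180 - √((5 + 1)² + 169))) = √(-159 + (-180 - √(6² + 169))) = √(-159 + (-180 - √(36 + 169))) = √(-159 + (-180 - √205)) = √(-339 - √205)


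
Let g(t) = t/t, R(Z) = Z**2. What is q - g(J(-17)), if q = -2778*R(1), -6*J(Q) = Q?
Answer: -2779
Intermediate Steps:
J(Q) = -Q/6
g(t) = 1
q = -2778 (q = -2778*1**2 = -2778*1 = -2778)
q - g(J(-17)) = -2778 - 1*1 = -2778 - 1 = -2779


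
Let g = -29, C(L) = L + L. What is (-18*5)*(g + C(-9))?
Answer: 4230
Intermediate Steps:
C(L) = 2*L
(-18*5)*(g + C(-9)) = (-18*5)*(-29 + 2*(-9)) = -90*(-29 - 18) = -90*(-47) = 4230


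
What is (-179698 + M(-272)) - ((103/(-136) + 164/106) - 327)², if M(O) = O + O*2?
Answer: -14907372376025/51955264 ≈ -2.8693e+5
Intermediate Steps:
M(O) = 3*O (M(O) = O + 2*O = 3*O)
(-179698 + M(-272)) - ((103/(-136) + 164/106) - 327)² = (-179698 + 3*(-272)) - ((103/(-136) + 164/106) - 327)² = (-179698 - 816) - ((103*(-1/136) + 164*(1/106)) - 327)² = -180514 - ((-103/136 + 82/53) - 327)² = -180514 - (5693/7208 - 327)² = -180514 - (-2351323/7208)² = -180514 - 1*5528719850329/51955264 = -180514 - 5528719850329/51955264 = -14907372376025/51955264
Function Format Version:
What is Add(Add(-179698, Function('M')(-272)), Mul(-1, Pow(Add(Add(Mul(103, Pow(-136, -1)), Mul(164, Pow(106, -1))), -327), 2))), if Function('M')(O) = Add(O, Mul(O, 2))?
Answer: Rational(-14907372376025, 51955264) ≈ -2.8693e+5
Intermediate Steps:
Function('M')(O) = Mul(3, O) (Function('M')(O) = Add(O, Mul(2, O)) = Mul(3, O))
Add(Add(-179698, Function('M')(-272)), Mul(-1, Pow(Add(Add(Mul(103, Pow(-136, -1)), Mul(164, Pow(106, -1))), -327), 2))) = Add(Add(-179698, Mul(3, -272)), Mul(-1, Pow(Add(Add(Mul(103, Pow(-136, -1)), Mul(164, Pow(106, -1))), -327), 2))) = Add(Add(-179698, -816), Mul(-1, Pow(Add(Add(Mul(103, Rational(-1, 136)), Mul(164, Rational(1, 106))), -327), 2))) = Add(-180514, Mul(-1, Pow(Add(Add(Rational(-103, 136), Rational(82, 53)), -327), 2))) = Add(-180514, Mul(-1, Pow(Add(Rational(5693, 7208), -327), 2))) = Add(-180514, Mul(-1, Pow(Rational(-2351323, 7208), 2))) = Add(-180514, Mul(-1, Rational(5528719850329, 51955264))) = Add(-180514, Rational(-5528719850329, 51955264)) = Rational(-14907372376025, 51955264)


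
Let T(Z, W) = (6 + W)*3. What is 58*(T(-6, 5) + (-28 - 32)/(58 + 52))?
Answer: 20706/11 ≈ 1882.4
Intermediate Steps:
T(Z, W) = 18 + 3*W
58*(T(-6, 5) + (-28 - 32)/(58 + 52)) = 58*((18 + 3*5) + (-28 - 32)/(58 + 52)) = 58*((18 + 15) - 60/110) = 58*(33 - 60*1/110) = 58*(33 - 6/11) = 58*(357/11) = 20706/11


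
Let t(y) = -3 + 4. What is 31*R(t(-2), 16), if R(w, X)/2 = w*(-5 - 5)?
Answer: -620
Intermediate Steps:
t(y) = 1
R(w, X) = -20*w (R(w, X) = 2*(w*(-5 - 5)) = 2*(w*(-10)) = 2*(-10*w) = -20*w)
31*R(t(-2), 16) = 31*(-20*1) = 31*(-20) = -620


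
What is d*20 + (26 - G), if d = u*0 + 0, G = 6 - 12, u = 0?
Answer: 32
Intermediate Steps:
G = -6
d = 0 (d = 0*0 + 0 = 0 + 0 = 0)
d*20 + (26 - G) = 0*20 + (26 - 1*(-6)) = 0 + (26 + 6) = 0 + 32 = 32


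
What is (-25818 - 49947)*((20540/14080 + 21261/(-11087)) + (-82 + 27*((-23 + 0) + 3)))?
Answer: 368100134748015/7805248 ≈ 4.7161e+7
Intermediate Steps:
(-25818 - 49947)*((20540/14080 + 21261/(-11087)) + (-82 + 27*((-23 + 0) + 3))) = -75765*((20540*(1/14080) + 21261*(-1/11087)) + (-82 + 27*(-23 + 3))) = -75765*((1027/704 - 21261/11087) + (-82 + 27*(-20))) = -75765*(-3581395/7805248 + (-82 - 540)) = -75765*(-3581395/7805248 - 622) = -75765*(-4858445651/7805248) = 368100134748015/7805248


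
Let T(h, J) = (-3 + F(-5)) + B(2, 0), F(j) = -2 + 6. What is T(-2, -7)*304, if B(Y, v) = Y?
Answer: 912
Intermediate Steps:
F(j) = 4
T(h, J) = 3 (T(h, J) = (-3 + 4) + 2 = 1 + 2 = 3)
T(-2, -7)*304 = 3*304 = 912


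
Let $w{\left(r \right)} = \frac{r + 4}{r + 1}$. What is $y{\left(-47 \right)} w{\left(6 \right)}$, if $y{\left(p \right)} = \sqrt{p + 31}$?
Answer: $\frac{40 i}{7} \approx 5.7143 i$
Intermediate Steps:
$w{\left(r \right)} = \frac{4 + r}{1 + r}$
$y{\left(p \right)} = \sqrt{31 + p}$
$y{\left(-47 \right)} w{\left(6 \right)} = \sqrt{31 - 47} \frac{4 + 6}{1 + 6} = \sqrt{-16} \cdot \frac{1}{7} \cdot 10 = 4 i \frac{1}{7} \cdot 10 = 4 i \frac{10}{7} = \frac{40 i}{7}$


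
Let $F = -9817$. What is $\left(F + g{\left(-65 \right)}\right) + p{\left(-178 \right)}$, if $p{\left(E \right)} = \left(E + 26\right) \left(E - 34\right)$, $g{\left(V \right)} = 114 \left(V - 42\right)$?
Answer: $10209$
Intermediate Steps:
$g{\left(V \right)} = -4788 + 114 V$ ($g{\left(V \right)} = 114 \left(-42 + V\right) = -4788 + 114 V$)
$p{\left(E \right)} = \left(-34 + E\right) \left(26 + E\right)$ ($p{\left(E \right)} = \left(26 + E\right) \left(-34 + E\right) = \left(-34 + E\right) \left(26 + E\right)$)
$\left(F + g{\left(-65 \right)}\right) + p{\left(-178 \right)} = \left(-9817 + \left(-4788 + 114 \left(-65\right)\right)\right) - \left(-540 - 31684\right) = \left(-9817 - 12198\right) + \left(-884 + 31684 + 1424\right) = \left(-9817 - 12198\right) + 32224 = -22015 + 32224 = 10209$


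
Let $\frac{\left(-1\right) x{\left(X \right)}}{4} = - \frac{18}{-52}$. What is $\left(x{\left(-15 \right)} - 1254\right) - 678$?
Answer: $- \frac{25134}{13} \approx -1933.4$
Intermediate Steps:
$x{\left(X \right)} = - \frac{18}{13}$ ($x{\left(X \right)} = - 4 \left(- \frac{18}{-52}\right) = - 4 \left(\left(-18\right) \left(- \frac{1}{52}\right)\right) = \left(-4\right) \frac{9}{26} = - \frac{18}{13}$)
$\left(x{\left(-15 \right)} - 1254\right) - 678 = \left(- \frac{18}{13} - 1254\right) - 678 = - \frac{16320}{13} - 678 = - \frac{25134}{13}$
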